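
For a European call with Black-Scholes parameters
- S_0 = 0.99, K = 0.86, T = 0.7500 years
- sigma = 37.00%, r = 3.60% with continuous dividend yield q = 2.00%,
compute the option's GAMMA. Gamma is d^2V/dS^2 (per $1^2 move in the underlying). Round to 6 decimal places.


Answer: Gamma = 1.011392

Derivation:
d1 = 0.6369891597; d2 = 0.3165597603
phi(d1) = 0.3256877665; exp(-qT) = 0.9851119396; exp(-rT) = 0.9733612415
Gamma = exp(-qT) * phi(d1) / (S * sigma * sqrt(T)) = 0.9851119396 * 0.3256877665 / (0.9900 * 0.3700 * 0.8660254038) = 1.011392


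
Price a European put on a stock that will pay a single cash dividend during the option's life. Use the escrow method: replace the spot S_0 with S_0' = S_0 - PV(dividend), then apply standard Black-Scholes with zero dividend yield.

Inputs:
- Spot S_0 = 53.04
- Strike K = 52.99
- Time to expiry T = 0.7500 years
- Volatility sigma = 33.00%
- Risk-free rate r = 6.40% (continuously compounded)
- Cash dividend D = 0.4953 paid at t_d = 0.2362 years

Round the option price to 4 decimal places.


Answer: Price = 4.8883

Derivation:
PV(D) = D * exp(-r * t_d) = 0.4953 * 0.98499689 = 0.48786896
S_0' = S_0 - PV(D) = 53.0400 - 0.48786896 = 52.55213104
d1 = (ln(S_0'/K) + (r + sigma^2/2)*T) / (sigma*sqrt(T)) = 0.28181668
d2 = d1 - sigma*sqrt(T) = -0.00397171
exp(-rT) = 0.95313379
N(-d1) = 0.38904204; N(-d2) = 0.50158448
P = K * exp(-rT) * N(-d2) - S_0' * N(-d1) = 52.9900 * 0.95313379 * 0.50158448 - 52.55213104 * 0.38904204 = 4.8883


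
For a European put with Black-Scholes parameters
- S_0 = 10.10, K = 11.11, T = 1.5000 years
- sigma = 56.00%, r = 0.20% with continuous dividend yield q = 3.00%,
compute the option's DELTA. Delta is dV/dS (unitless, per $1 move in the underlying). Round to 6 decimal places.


d1 = 0.1427262562; d2 = -0.5431308717
phi(d1) = 0.3948995203; exp(-qT) = 0.9559974818; exp(-rT) = 0.9970044955
N(-d1) = 0.4432531898
Delta = -exp(-qT) * N(-d1) = -0.9559974818 * 0.4432531898 = -0.423749

Answer: Delta = -0.423749


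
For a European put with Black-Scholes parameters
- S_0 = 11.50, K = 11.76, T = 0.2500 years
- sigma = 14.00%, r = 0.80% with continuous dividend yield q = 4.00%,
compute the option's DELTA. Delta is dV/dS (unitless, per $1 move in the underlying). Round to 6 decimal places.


d1 = -0.3986701014; d2 = -0.4686701014
phi(d1) = 0.3684657713; exp(-qT) = 0.9900498337; exp(-rT) = 0.9980019987
N(-d1) = 0.6549318495
Delta = -exp(-qT) * N(-d1) = -0.9900498337 * 0.6549318495 = -0.648415

Answer: Delta = -0.648415


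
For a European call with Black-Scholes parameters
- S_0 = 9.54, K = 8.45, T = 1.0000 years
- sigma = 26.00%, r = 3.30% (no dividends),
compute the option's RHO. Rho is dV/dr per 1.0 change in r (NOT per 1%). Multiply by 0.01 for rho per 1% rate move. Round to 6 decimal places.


d1 = 0.7235655542; d2 = 0.4635655542
phi(d1) = 0.3070600067; exp(-qT) = 1.0000000000; exp(-rT) = 0.9675385596
N(d2) = 0.6785204810
Rho = K*T*exp(-rT)*N(d2) = 8.4500 * 1.0000 * 0.9675385596 * 0.6785204810 = 5.547380

Answer: Rho = 5.547380


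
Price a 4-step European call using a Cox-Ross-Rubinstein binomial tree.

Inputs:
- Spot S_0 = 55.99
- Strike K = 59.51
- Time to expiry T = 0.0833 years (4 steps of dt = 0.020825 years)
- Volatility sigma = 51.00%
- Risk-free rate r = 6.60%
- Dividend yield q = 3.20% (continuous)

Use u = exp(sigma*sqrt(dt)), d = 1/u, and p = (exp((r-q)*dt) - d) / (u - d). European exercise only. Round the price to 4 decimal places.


Answer: Price = V(0,0) = 2.1311

Derivation:
dt = T/N = 0.020825
u = exp(sigma*sqrt(dt)) = 1.076373; d = 1/u = 0.929046
p = (exp((r-q)*dt) - d) / (u - d) = 0.486417
Discount per step: exp(-r*dt) = 0.998626
Stock lattice S(k, i) with i counting down-moves:
  k=0: S(0,0) = 55.9900
  k=1: S(1,0) = 60.2661; S(1,1) = 52.0173
  k=2: S(2,0) = 64.8689; S(2,1) = 55.9900; S(2,2) = 48.3264
  k=3: S(3,0) = 69.8231; S(3,1) = 60.2661; S(3,2) = 52.0173; S(3,3) = 44.8974
  k=4: S(4,0) = 75.1558; S(4,1) = 64.8689; S(4,2) = 55.9900; S(4,3) = 48.3264; S(4,4) = 41.7118
Terminal payoffs V(N, i) = max(S_T - K, 0):
  V(4,0) = 15.645766; V(4,1) = 5.358878; V(4,2) = 0.000000; V(4,3) = 0.000000; V(4,4) = 0.000000
Backward induction: V(k, i) = exp(-r*dt) * [p * V(k+1, i) + (1-p) * V(k+1, i+1)].
  V(3,0) = exp(-r*dt) * [p*15.645766 + (1-p)*5.358878] = 10.348358
  V(3,1) = exp(-r*dt) * [p*5.358878 + (1-p)*0.000000] = 2.603067
  V(3,2) = exp(-r*dt) * [p*0.000000 + (1-p)*0.000000] = 0.000000
  V(3,3) = exp(-r*dt) * [p*0.000000 + (1-p)*0.000000] = 0.000000
  V(2,0) = exp(-r*dt) * [p*10.348358 + (1-p)*2.603067] = 6.361755
  V(2,1) = exp(-r*dt) * [p*2.603067 + (1-p)*0.000000] = 1.264436
  V(2,2) = exp(-r*dt) * [p*0.000000 + (1-p)*0.000000] = 0.000000
  V(1,0) = exp(-r*dt) * [p*6.361755 + (1-p)*1.264436] = 3.738714
  V(1,1) = exp(-r*dt) * [p*1.264436 + (1-p)*0.000000] = 0.614198
  V(0,0) = exp(-r*dt) * [p*3.738714 + (1-p)*0.614198] = 2.131083


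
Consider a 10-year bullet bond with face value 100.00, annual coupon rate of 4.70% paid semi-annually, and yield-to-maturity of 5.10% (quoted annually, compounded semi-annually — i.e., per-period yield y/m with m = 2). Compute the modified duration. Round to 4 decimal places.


Answer: Modified duration = 7.8554

Derivation:
Coupon per period c = face * coupon_rate / m = 2.350000
Periods per year m = 2; per-period yield y/m = 0.025500
Number of cashflows N = 20
Cashflows (t years, CF_t, discount factor 1/(1+y/m)^(m*t), PV):
  t = 0.5000: CF_t = 2.350000, DF = 0.975134, PV = 2.291565
  t = 1.0000: CF_t = 2.350000, DF = 0.950886, PV = 2.234583
  t = 1.5000: CF_t = 2.350000, DF = 0.927242, PV = 2.179018
  t = 2.0000: CF_t = 2.350000, DF = 0.904185, PV = 2.124835
  t = 2.5000: CF_t = 2.350000, DF = 0.881702, PV = 2.071999
  t = 3.0000: CF_t = 2.350000, DF = 0.859777, PV = 2.020477
  t = 3.5000: CF_t = 2.350000, DF = 0.838398, PV = 1.970236
  t = 4.0000: CF_t = 2.350000, DF = 0.817551, PV = 1.921244
  t = 4.5000: CF_t = 2.350000, DF = 0.797222, PV = 1.873471
  t = 5.0000: CF_t = 2.350000, DF = 0.777398, PV = 1.826885
  t = 5.5000: CF_t = 2.350000, DF = 0.758067, PV = 1.781458
  t = 6.0000: CF_t = 2.350000, DF = 0.739217, PV = 1.737160
  t = 6.5000: CF_t = 2.350000, DF = 0.720836, PV = 1.693964
  t = 7.0000: CF_t = 2.350000, DF = 0.702912, PV = 1.651842
  t = 7.5000: CF_t = 2.350000, DF = 0.685433, PV = 1.610768
  t = 8.0000: CF_t = 2.350000, DF = 0.668389, PV = 1.570714
  t = 8.5000: CF_t = 2.350000, DF = 0.651769, PV = 1.531657
  t = 9.0000: CF_t = 2.350000, DF = 0.635562, PV = 1.493571
  t = 9.5000: CF_t = 2.350000, DF = 0.619758, PV = 1.456432
  t = 10.0000: CF_t = 102.350000, DF = 0.604347, PV = 61.854963
Price P = sum_t PV_t = 96.896843
First compute Macaulay numerator sum_t t * PV_t:
  t * PV_t at t = 0.5000: 1.145783
  t * PV_t at t = 1.0000: 2.234583
  t * PV_t at t = 1.5000: 3.268527
  t * PV_t at t = 2.0000: 4.249670
  t * PV_t at t = 2.5000: 5.179997
  t * PV_t at t = 3.0000: 6.061430
  t * PV_t at t = 3.5000: 6.895825
  t * PV_t at t = 4.0000: 7.684976
  t * PV_t at t = 4.5000: 8.430618
  t * PV_t at t = 5.0000: 9.134425
  t * PV_t at t = 5.5000: 9.798018
  t * PV_t at t = 6.0000: 10.422962
  t * PV_t at t = 6.5000: 11.010767
  t * PV_t at t = 7.0000: 11.562895
  t * PV_t at t = 7.5000: 12.080757
  t * PV_t at t = 8.0000: 12.565715
  t * PV_t at t = 8.5000: 13.019086
  t * PV_t at t = 9.0000: 13.442140
  t * PV_t at t = 9.5000: 13.836105
  t * PV_t at t = 10.0000: 618.549632
Macaulay duration D = 780.573912 / 96.896843 = 8.055721
Modified duration = D / (1 + y/m) = 8.055721 / (1 + 0.025500) = 7.855408


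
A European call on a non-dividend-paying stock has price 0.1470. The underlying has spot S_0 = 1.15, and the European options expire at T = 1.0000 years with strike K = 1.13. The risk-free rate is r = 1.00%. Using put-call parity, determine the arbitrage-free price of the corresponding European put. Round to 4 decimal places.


Put-call parity: C - P = S_0 * exp(-qT) - K * exp(-rT).
S_0 * exp(-qT) = 1.1500 * 1.00000000 = 1.15000000
K * exp(-rT) = 1.1300 * 0.99004983 = 1.11875631
P = C - S*exp(-qT) + K*exp(-rT)
P = 0.1470 - 1.15000000 + 1.11875631 = 0.1158

Answer: Put price = 0.1158


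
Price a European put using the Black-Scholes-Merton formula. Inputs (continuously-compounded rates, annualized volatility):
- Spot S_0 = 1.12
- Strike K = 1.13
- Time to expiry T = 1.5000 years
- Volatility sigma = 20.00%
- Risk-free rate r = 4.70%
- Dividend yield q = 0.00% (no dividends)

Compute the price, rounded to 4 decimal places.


Answer: Price = 0.0758

Derivation:
d1 = (ln(S/K) + (r - q + 0.5*sigma^2) * T) / (sigma * sqrt(T)) = 0.37400056
d2 = d1 - sigma * sqrt(T) = 0.12905158
exp(-rT) = 0.93192774; exp(-qT) = 1.00000000
P = K * exp(-rT) * N(-d2) - S_0 * exp(-qT) * N(-d1)
N(-d1) = 0.35420195; N(-d2) = 0.44865842
P = 1.1300 * 0.93192774 * 0.44865842 - 1.1200 * 1.00000000 * 0.35420195 = 0.0758


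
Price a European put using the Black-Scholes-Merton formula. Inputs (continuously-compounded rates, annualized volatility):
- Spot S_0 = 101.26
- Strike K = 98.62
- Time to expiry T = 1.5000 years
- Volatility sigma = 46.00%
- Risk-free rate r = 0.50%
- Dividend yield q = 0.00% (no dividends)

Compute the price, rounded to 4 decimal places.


Answer: Price = 20.4375

Derivation:
d1 = (ln(S/K) + (r - q + 0.5*sigma^2) * T) / (sigma * sqrt(T)) = 0.34189443
d2 = d1 - sigma * sqrt(T) = -0.22148821
exp(-rT) = 0.99252805; exp(-qT) = 1.00000000
P = K * exp(-rT) * N(-d2) - S_0 * exp(-qT) * N(-d1)
N(-d1) = 0.36621517; N(-d2) = 0.58764384
P = 98.6200 * 0.99252805 * 0.58764384 - 101.2600 * 1.00000000 * 0.36621517 = 20.4375


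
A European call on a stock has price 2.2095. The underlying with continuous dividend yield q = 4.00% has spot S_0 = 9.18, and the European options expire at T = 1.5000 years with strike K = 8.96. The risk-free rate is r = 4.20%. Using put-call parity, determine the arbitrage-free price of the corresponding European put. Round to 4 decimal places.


Put-call parity: C - P = S_0 * exp(-qT) - K * exp(-rT).
S_0 * exp(-qT) = 9.1800 * 0.94176453 = 8.64539842
K * exp(-rT) = 8.9600 * 0.93894347 = 8.41293352
P = C - S*exp(-qT) + K*exp(-rT)
P = 2.2095 - 8.64539842 + 8.41293352 = 1.9770

Answer: Put price = 1.9770


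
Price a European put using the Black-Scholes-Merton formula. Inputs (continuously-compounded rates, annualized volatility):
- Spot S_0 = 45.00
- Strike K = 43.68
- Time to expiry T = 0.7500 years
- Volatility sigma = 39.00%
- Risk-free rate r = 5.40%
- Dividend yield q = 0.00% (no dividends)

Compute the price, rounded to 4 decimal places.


d1 = (ln(S/K) + (r - q + 0.5*sigma^2) * T) / (sigma * sqrt(T)) = 0.37693469
d2 = d1 - sigma * sqrt(T) = 0.03918479
exp(-rT) = 0.96030916; exp(-qT) = 1.00000000
P = K * exp(-rT) * N(-d2) - S_0 * exp(-qT) * N(-d1)
N(-d1) = 0.35311107; N(-d2) = 0.48437153
P = 43.6800 * 0.96030916 * 0.48437153 - 45.0000 * 1.00000000 * 0.35311107 = 4.4276

Answer: Price = 4.4276


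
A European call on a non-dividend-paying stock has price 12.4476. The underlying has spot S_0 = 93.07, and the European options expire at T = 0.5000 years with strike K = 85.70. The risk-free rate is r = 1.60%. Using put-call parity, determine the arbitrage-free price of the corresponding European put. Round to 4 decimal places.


Put-call parity: C - P = S_0 * exp(-qT) - K * exp(-rT).
S_0 * exp(-qT) = 93.0700 * 1.00000000 = 93.07000000
K * exp(-rT) = 85.7000 * 0.99203191 = 85.01713510
P = C - S*exp(-qT) + K*exp(-rT)
P = 12.4476 - 93.07000000 + 85.01713510 = 4.3947

Answer: Put price = 4.3947


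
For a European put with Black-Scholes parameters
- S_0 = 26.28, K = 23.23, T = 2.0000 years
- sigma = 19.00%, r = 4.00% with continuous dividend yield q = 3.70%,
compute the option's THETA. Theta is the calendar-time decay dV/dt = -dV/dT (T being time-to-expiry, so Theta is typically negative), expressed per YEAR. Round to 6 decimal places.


Answer: Theta = -0.471557

Derivation:
d1 = 0.6157919301; d2 = 0.3470913532
phi(d1) = 0.3300410020; exp(-qT) = 0.9286716938; exp(-rT) = 0.9231163464
Theta = -S*exp(-qT)*phi(d1)*sigma/(2*sqrt(T)) + r*K*exp(-rT)*N(-d2) - q*S*exp(-qT)*N(-d1)
N(-d1) = 0.2690159271; N(-d2) = 0.3642613447; sqrt(T) = 1.4142135624
Term 1 = -26.2800 * 0.9286716938 * 0.3300410020 * 0.1900 / (2 * 1.4142135624) = -0.5410832297
Term 2 = 0.0400 * 23.2300 * 0.9231163464 * 0.3642613447 = 0.3124487051
Term 3 = -0.0370 * 26.2800 * 0.9286716938 * 0.2690159271 = -0.2429222452
Theta = -0.5410832297 + (0.3124487051) + (-0.2429222452) = -0.471557


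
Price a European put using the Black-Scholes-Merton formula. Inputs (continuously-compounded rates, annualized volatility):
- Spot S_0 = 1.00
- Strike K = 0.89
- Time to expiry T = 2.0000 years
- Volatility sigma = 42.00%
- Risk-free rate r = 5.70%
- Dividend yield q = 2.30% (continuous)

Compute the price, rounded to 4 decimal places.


d1 = (ln(S/K) + (r - q + 0.5*sigma^2) * T) / (sigma * sqrt(T)) = 0.60766369
d2 = d1 - sigma * sqrt(T) = 0.01369399
exp(-rT) = 0.89225796; exp(-qT) = 0.95504196
P = K * exp(-rT) * N(-d2) - S_0 * exp(-qT) * N(-d1)
N(-d1) = 0.27170528; N(-d2) = 0.49453706
P = 0.8900 * 0.89225796 * 0.49453706 - 1.0000 * 0.95504196 * 0.27170528 = 0.1332

Answer: Price = 0.1332


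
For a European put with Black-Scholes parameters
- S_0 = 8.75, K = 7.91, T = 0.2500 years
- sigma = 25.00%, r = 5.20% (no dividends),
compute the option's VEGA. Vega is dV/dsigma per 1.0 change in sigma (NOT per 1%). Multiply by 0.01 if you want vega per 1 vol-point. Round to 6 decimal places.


Answer: Vega = 1.086238

Derivation:
d1 = 0.9739073487; d2 = 0.8489073487
phi(d1) = 0.2482829402; exp(-qT) = 1.0000000000; exp(-rT) = 0.9870841350
Vega = S * exp(-qT) * phi(d1) * sqrt(T) = 8.7500 * 1.0000000000 * 0.2482829402 * 0.5000000000 = 1.086238


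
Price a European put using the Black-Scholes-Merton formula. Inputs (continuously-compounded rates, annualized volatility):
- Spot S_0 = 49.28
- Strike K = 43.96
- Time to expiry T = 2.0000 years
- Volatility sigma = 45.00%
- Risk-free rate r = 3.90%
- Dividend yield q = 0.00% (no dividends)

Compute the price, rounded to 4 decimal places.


Answer: Price = 7.4079

Derivation:
d1 = (ln(S/K) + (r - q + 0.5*sigma^2) * T) / (sigma * sqrt(T)) = 0.62027122
d2 = d1 - sigma * sqrt(T) = -0.01612488
exp(-rT) = 0.92496443; exp(-qT) = 1.00000000
P = K * exp(-rT) * N(-d2) - S_0 * exp(-qT) * N(-d1)
N(-d1) = 0.26753962; N(-d2) = 0.50643262
P = 43.9600 * 0.92496443 * 0.50643262 - 49.2800 * 1.00000000 * 0.26753962 = 7.4079


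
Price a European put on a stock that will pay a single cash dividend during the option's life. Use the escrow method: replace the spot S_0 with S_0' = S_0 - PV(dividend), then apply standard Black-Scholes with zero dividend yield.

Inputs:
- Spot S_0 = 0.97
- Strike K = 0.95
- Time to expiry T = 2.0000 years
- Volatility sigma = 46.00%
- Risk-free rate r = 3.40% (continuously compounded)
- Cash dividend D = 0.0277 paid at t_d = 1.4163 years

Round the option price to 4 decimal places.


Answer: Price = 0.2065

Derivation:
PV(D) = D * exp(-r * t_d) = 0.0277 * 0.95298683 = 0.02639774
S_0' = S_0 - PV(D) = 0.9700 - 0.02639774 = 0.94360226
d1 = (ln(S_0'/K) + (r + sigma^2/2)*T) / (sigma*sqrt(T)) = 0.41941080
d2 = d1 - sigma*sqrt(T) = -0.23112744
exp(-rT) = 0.93426047
N(-d1) = 0.33745797; N(-d2) = 0.59139210
P = K * exp(-rT) * N(-d2) - S_0' * N(-d1) = 0.9500 * 0.93426047 * 0.59139210 - 0.94360226 * 0.33745797 = 0.2065


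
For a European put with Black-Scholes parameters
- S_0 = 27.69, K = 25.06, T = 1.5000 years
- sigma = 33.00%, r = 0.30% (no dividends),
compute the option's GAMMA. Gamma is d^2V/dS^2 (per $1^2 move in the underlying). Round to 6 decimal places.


d1 = 0.4601413188; d2 = 0.0559755113
phi(d1) = 0.3588669579; exp(-qT) = 1.0000000000; exp(-rT) = 0.9955101098
Gamma = exp(-qT) * phi(d1) / (S * sigma * sqrt(T)) = 1.0000000000 * 0.3588669579 / (27.6900 * 0.3300 * 1.2247448714) = 0.032066

Answer: Gamma = 0.032066


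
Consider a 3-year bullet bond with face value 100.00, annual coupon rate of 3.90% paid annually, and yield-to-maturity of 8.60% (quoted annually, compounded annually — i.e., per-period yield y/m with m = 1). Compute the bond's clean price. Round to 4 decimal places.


Coupon per period c = face * coupon_rate / m = 3.900000
Periods per year m = 1; per-period yield y/m = 0.086000
Number of cashflows N = 3
Cashflows (t years, CF_t, discount factor 1/(1+y/m)^(m*t), PV):
  t = 1.0000: CF_t = 3.900000, DF = 0.920810, PV = 3.591160
  t = 2.0000: CF_t = 3.900000, DF = 0.847892, PV = 3.306777
  t = 3.0000: CF_t = 103.900000, DF = 0.780747, PV = 81.119651
Price P = sum_t PV_t = 88.017588

Answer: Price = 88.0176


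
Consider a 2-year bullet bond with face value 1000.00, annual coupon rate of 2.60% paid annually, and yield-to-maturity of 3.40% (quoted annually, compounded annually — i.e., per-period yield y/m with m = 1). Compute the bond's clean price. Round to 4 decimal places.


Coupon per period c = face * coupon_rate / m = 26.000000
Periods per year m = 1; per-period yield y/m = 0.034000
Number of cashflows N = 2
Cashflows (t years, CF_t, discount factor 1/(1+y/m)^(m*t), PV):
  t = 1.0000: CF_t = 26.000000, DF = 0.967118, PV = 25.145068
  t = 2.0000: CF_t = 1026.000000, DF = 0.935317, PV = 959.635451
Price P = sum_t PV_t = 984.780518

Answer: Price = 984.7805


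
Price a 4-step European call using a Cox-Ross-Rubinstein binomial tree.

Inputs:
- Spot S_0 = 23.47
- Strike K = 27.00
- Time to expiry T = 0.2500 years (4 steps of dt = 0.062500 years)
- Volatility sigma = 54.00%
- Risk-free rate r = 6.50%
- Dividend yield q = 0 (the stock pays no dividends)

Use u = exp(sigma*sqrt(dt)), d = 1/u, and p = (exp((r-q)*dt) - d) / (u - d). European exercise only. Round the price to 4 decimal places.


dt = T/N = 0.062500
u = exp(sigma*sqrt(dt)) = 1.144537; d = 1/u = 0.873716
p = (exp((r-q)*dt) - d) / (u - d) = 0.481332
Discount per step: exp(-r*dt) = 0.995946
Stock lattice S(k, i) with i counting down-moves:
  k=0: S(0,0) = 23.4700
  k=1: S(1,0) = 26.8623; S(1,1) = 20.5061
  k=2: S(2,0) = 30.7449; S(2,1) = 23.4700; S(2,2) = 17.9165
  k=3: S(3,0) = 35.1886; S(3,1) = 26.8623; S(3,2) = 20.5061; S(3,3) = 15.6539
  k=4: S(4,0) = 40.2747; S(4,1) = 30.7449; S(4,2) = 23.4700; S(4,3) = 17.9165; S(4,4) = 13.6771
Terminal payoffs V(N, i) = max(S_T - K, 0):
  V(4,0) = 13.274681; V(4,1) = 3.744866; V(4,2) = 0.000000; V(4,3) = 0.000000; V(4,4) = 0.000000
Backward induction: V(k, i) = exp(-r*dt) * [p * V(k+1, i) + (1-p) * V(k+1, i+1)].
  V(3,0) = exp(-r*dt) * [p*13.274681 + (1-p)*3.744866] = 8.298095
  V(3,1) = exp(-r*dt) * [p*3.744866 + (1-p)*0.000000] = 1.795217
  V(3,2) = exp(-r*dt) * [p*0.000000 + (1-p)*0.000000] = 0.000000
  V(3,3) = exp(-r*dt) * [p*0.000000 + (1-p)*0.000000] = 0.000000
  V(2,0) = exp(-r*dt) * [p*8.298095 + (1-p)*1.795217] = 4.905294
  V(2,1) = exp(-r*dt) * [p*1.795217 + (1-p)*0.000000] = 0.860593
  V(2,2) = exp(-r*dt) * [p*0.000000 + (1-p)*0.000000] = 0.000000
  V(1,0) = exp(-r*dt) * [p*4.905294 + (1-p)*0.860593] = 2.796056
  V(1,1) = exp(-r*dt) * [p*0.860593 + (1-p)*0.000000] = 0.412552
  V(0,0) = exp(-r*dt) * [p*2.796056 + (1-p)*0.412552] = 1.553486

Answer: Price = V(0,0) = 1.5535


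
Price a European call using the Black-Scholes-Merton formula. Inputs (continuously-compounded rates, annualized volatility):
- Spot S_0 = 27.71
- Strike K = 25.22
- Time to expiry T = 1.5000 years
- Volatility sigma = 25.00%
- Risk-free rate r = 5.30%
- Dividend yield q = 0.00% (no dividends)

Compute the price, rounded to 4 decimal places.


Answer: Price = 5.7924

Derivation:
d1 = (ln(S/K) + (r - q + 0.5*sigma^2) * T) / (sigma * sqrt(T)) = 0.72025132
d2 = d1 - sigma * sqrt(T) = 0.41406510
exp(-rT) = 0.92357802; exp(-qT) = 1.00000000
C = S_0 * exp(-qT) * N(d1) - K * exp(-rT) * N(d2)
N(d1) = 0.76431487; N(d2) = 0.66058679
C = 27.7100 * 1.00000000 * 0.76431487 - 25.2200 * 0.92357802 * 0.66058679 = 5.7924


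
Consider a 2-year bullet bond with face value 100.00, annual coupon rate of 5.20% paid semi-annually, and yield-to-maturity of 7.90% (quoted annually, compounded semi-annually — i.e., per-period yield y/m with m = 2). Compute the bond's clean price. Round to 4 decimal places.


Coupon per period c = face * coupon_rate / m = 2.600000
Periods per year m = 2; per-period yield y/m = 0.039500
Number of cashflows N = 4
Cashflows (t years, CF_t, discount factor 1/(1+y/m)^(m*t), PV):
  t = 0.5000: CF_t = 2.600000, DF = 0.962001, PV = 2.501203
  t = 1.0000: CF_t = 2.600000, DF = 0.925446, PV = 2.406159
  t = 1.5000: CF_t = 2.600000, DF = 0.890280, PV = 2.314727
  t = 2.0000: CF_t = 102.600000, DF = 0.856450, PV = 87.871772
Price P = sum_t PV_t = 95.093862

Answer: Price = 95.0939


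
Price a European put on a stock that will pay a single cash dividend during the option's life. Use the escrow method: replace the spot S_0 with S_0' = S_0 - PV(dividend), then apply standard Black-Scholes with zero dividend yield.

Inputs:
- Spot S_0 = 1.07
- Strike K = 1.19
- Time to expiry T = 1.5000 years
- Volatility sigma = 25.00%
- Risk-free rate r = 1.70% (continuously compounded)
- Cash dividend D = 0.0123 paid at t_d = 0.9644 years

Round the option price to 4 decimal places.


Answer: Price = 0.1920

Derivation:
PV(D) = D * exp(-r * t_d) = 0.0123 * 0.98373886 = 0.01209999
S_0' = S_0 - PV(D) = 1.0700 - 0.01209999 = 1.05790001
d1 = (ln(S_0'/K) + (r + sigma^2/2)*T) / (sigma*sqrt(T)) = -0.14792464
d2 = d1 - sigma*sqrt(T) = -0.45411085
exp(-rT) = 0.97482238
N(-d1) = 0.55879888; N(-d2) = 0.67512548
P = K * exp(-rT) * N(-d2) - S_0' * N(-d1) = 1.1900 * 0.97482238 * 0.67512548 - 1.05790001 * 0.55879888 = 0.1920


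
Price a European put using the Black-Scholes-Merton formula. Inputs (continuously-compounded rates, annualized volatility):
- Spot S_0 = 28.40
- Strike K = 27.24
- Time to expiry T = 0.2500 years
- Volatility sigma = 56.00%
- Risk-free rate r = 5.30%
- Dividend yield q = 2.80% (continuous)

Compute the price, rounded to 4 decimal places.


d1 = (ln(S/K) + (r - q + 0.5*sigma^2) * T) / (sigma * sqrt(T)) = 0.31125951
d2 = d1 - sigma * sqrt(T) = 0.03125951
exp(-rT) = 0.98683739; exp(-qT) = 0.99302444
P = K * exp(-rT) * N(-d2) - S_0 * exp(-qT) * N(-d1)
N(-d1) = 0.37780167; N(-d2) = 0.48753129
P = 27.2400 * 0.98683739 * 0.48753129 - 28.4000 * 0.99302444 * 0.37780167 = 2.4508

Answer: Price = 2.4508


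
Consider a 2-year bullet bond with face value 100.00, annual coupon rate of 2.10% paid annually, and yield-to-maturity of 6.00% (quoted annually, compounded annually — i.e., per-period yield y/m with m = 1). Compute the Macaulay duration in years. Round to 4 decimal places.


Coupon per period c = face * coupon_rate / m = 2.100000
Periods per year m = 1; per-period yield y/m = 0.060000
Number of cashflows N = 2
Cashflows (t years, CF_t, discount factor 1/(1+y/m)^(m*t), PV):
  t = 1.0000: CF_t = 2.100000, DF = 0.943396, PV = 1.981132
  t = 2.0000: CF_t = 102.100000, DF = 0.889996, PV = 90.868637
Price P = sum_t PV_t = 92.849769
Macaulay numerator sum_t t * PV_t:
  t * PV_t at t = 1.0000: 1.981132
  t * PV_t at t = 2.0000: 181.737273
Macaulay duration D = (sum_t t * PV_t) / P = 183.718405 / 92.849769 = 1.978663

Answer: Macaulay duration = 1.9787 years


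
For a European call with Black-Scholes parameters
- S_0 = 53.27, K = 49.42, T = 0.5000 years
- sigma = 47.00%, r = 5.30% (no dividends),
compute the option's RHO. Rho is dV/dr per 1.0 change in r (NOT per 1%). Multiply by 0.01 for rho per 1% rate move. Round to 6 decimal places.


Answer: Rho = 13.364815

Derivation:
d1 = 0.4716345673; d2 = 0.1392943801
phi(d1) = 0.3569505166; exp(-qT) = 1.0000000000; exp(-rT) = 0.9738480438
N(d2) = 0.5553912347
Rho = K*T*exp(-rT)*N(d2) = 49.4200 * 0.5000 * 0.9738480438 * 0.5553912347 = 13.364815


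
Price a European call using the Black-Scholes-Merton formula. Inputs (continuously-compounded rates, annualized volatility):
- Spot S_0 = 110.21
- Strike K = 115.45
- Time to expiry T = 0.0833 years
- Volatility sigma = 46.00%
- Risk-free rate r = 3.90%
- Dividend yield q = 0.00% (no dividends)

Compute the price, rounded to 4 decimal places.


Answer: Price = 3.8413

Derivation:
d1 = (ln(S/K) + (r - q + 0.5*sigma^2) * T) / (sigma * sqrt(T)) = -0.25901644
d2 = d1 - sigma * sqrt(T) = -0.39178044
exp(-rT) = 0.99675657; exp(-qT) = 1.00000000
C = S_0 * exp(-qT) * N(d1) - K * exp(-rT) * N(d2)
N(d1) = 0.39781128; N(d2) = 0.34761022
C = 110.2100 * 1.00000000 * 0.39781128 - 115.4500 * 0.99675657 * 0.34761022 = 3.8413


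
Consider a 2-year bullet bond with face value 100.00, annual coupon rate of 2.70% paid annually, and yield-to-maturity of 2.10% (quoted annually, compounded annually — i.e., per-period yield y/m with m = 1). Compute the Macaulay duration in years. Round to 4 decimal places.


Coupon per period c = face * coupon_rate / m = 2.700000
Periods per year m = 1; per-period yield y/m = 0.021000
Number of cashflows N = 2
Cashflows (t years, CF_t, discount factor 1/(1+y/m)^(m*t), PV):
  t = 1.0000: CF_t = 2.700000, DF = 0.979432, PV = 2.644466
  t = 2.0000: CF_t = 102.700000, DF = 0.959287, PV = 98.518765
Price P = sum_t PV_t = 101.163231
Macaulay numerator sum_t t * PV_t:
  t * PV_t at t = 1.0000: 2.644466
  t * PV_t at t = 2.0000: 197.037530
Macaulay duration D = (sum_t t * PV_t) / P = 199.681996 / 101.163231 = 1.973859

Answer: Macaulay duration = 1.9739 years


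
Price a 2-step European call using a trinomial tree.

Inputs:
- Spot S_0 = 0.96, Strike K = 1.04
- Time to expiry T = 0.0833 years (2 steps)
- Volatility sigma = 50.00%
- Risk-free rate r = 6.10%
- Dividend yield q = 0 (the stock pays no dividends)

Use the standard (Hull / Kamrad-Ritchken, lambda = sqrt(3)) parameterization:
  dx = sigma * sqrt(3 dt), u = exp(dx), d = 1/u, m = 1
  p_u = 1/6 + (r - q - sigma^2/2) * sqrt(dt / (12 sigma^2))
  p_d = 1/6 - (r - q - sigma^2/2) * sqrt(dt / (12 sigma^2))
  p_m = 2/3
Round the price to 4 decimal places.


dt = T/N = 0.041650; dx = sigma*sqrt(3*dt) = 0.176741
u = exp(dx) = 1.193322; d = 1/u = 0.837997
p_u = 0.159126, p_m = 0.666667, p_d = 0.174208
Discount per step: exp(-r*dt) = 0.997463
Stock lattice S(k, j) with j the centered position index:
  k=0: S(0,+0) = 0.9600
  k=1: S(1,-1) = 0.8045; S(1,+0) = 0.9600; S(1,+1) = 1.1456
  k=2: S(2,-2) = 0.6741; S(2,-1) = 0.8045; S(2,+0) = 0.9600; S(2,+1) = 1.1456; S(2,+2) = 1.3671
Terminal payoffs V(N, j) = max(S_T - K, 0):
  V(2,-2) = 0.000000; V(2,-1) = 0.000000; V(2,+0) = 0.000000; V(2,+1) = 0.105589; V(2,+2) = 0.327058
Backward induction: V(k, j) = exp(-r*dt) * [p_u * V(k+1, j+1) + p_m * V(k+1, j) + p_d * V(k+1, j-1)]
  V(1,-1) = exp(-r*dt) * [p_u*0.000000 + p_m*0.000000 + p_d*0.000000] = 0.000000
  V(1,+0) = exp(-r*dt) * [p_u*0.105589 + p_m*0.000000 + p_d*0.000000] = 0.016759
  V(1,+1) = exp(-r*dt) * [p_u*0.327058 + p_m*0.105589 + p_d*0.000000] = 0.122126
  V(0,+0) = exp(-r*dt) * [p_u*0.122126 + p_m*0.016759 + p_d*0.000000] = 0.030529

Answer: Price = V(0,0) = 0.0305


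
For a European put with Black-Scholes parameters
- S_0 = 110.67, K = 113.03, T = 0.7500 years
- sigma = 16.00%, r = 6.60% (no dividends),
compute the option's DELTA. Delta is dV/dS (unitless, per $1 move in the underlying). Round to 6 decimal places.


d1 = 0.2742379865; d2 = 0.1356739219
phi(d1) = 0.3842193099; exp(-qT) = 1.0000000000; exp(-rT) = 0.9517051581
N(-d1) = 0.3919508688
Delta = -exp(-qT) * N(-d1) = -1.0000000000 * 0.3919508688 = -0.391951

Answer: Delta = -0.391951


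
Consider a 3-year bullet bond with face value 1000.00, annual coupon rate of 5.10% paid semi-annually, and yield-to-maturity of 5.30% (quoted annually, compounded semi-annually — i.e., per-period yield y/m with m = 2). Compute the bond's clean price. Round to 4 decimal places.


Answer: Price = 994.5194

Derivation:
Coupon per period c = face * coupon_rate / m = 25.500000
Periods per year m = 2; per-period yield y/m = 0.026500
Number of cashflows N = 6
Cashflows (t years, CF_t, discount factor 1/(1+y/m)^(m*t), PV):
  t = 0.5000: CF_t = 25.500000, DF = 0.974184, PV = 24.841695
  t = 1.0000: CF_t = 25.500000, DF = 0.949035, PV = 24.200385
  t = 1.5000: CF_t = 25.500000, DF = 0.924535, PV = 23.575631
  t = 2.0000: CF_t = 25.500000, DF = 0.900667, PV = 22.967005
  t = 2.5000: CF_t = 25.500000, DF = 0.877415, PV = 22.374092
  t = 3.0000: CF_t = 1025.500000, DF = 0.854764, PV = 876.560593
Price P = sum_t PV_t = 994.519400


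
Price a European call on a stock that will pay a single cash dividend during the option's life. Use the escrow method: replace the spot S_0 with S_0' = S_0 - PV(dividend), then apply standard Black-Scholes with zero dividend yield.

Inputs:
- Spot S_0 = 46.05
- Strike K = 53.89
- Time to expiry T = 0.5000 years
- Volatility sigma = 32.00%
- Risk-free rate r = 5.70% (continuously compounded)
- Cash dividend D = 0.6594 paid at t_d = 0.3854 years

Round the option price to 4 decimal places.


PV(D) = D * exp(-r * t_d) = 0.6594 * 0.97827173 = 0.64507238
S_0' = S_0 - PV(D) = 46.0500 - 0.64507238 = 45.40492762
d1 = (ln(S_0'/K) + (r + sigma^2/2)*T) / (sigma*sqrt(T)) = -0.51806309
d2 = d1 - sigma*sqrt(T) = -0.74433726
exp(-rT) = 0.97190229
N(d1) = 0.30220713; N(d2) = 0.22833623
C = S_0' * N(d1) - K * exp(-rT) * N(d2) = 45.40492762 * 0.30220713 - 53.8900 * 0.97190229 * 0.22833623 = 1.7624

Answer: Price = 1.7624


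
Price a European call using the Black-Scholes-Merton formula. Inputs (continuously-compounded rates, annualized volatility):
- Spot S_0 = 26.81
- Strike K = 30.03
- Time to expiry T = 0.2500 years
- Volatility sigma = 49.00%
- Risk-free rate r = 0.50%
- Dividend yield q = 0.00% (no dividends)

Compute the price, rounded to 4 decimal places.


d1 = (ln(S/K) + (r - q + 0.5*sigma^2) * T) / (sigma * sqrt(T)) = -0.33534461
d2 = d1 - sigma * sqrt(T) = -0.58034461
exp(-rT) = 0.99875078; exp(-qT) = 1.00000000
C = S_0 * exp(-qT) * N(d1) - K * exp(-rT) * N(d2)
N(d1) = 0.36868257; N(d2) = 0.28084112
C = 26.8100 * 1.00000000 * 0.36868257 - 30.0300 * 0.99875078 * 0.28084112 = 1.4613

Answer: Price = 1.4613


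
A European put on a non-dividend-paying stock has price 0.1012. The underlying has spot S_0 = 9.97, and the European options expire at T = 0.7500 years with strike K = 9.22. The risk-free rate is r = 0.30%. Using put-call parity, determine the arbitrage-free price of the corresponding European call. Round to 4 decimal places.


Put-call parity: C - P = S_0 * exp(-qT) - K * exp(-rT).
S_0 * exp(-qT) = 9.9700 * 1.00000000 = 9.97000000
K * exp(-rT) = 9.2200 * 0.99775253 = 9.19927832
C = P + S*exp(-qT) - K*exp(-rT)
C = 0.1012 + 9.97000000 - 9.19927832 = 0.8719

Answer: Call price = 0.8719


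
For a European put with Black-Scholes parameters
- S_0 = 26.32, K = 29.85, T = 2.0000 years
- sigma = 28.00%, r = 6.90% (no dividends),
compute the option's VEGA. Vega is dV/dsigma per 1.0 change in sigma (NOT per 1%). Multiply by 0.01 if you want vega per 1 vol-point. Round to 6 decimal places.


Answer: Vega = 14.466299

Derivation:
d1 = 0.2286588033; d2 = -0.1673209942
phi(d1) = 0.3886481057; exp(-qT) = 1.0000000000; exp(-rT) = 0.8710986917
Vega = S * exp(-qT) * phi(d1) * sqrt(T) = 26.3200 * 1.0000000000 * 0.3886481057 * 1.4142135624 = 14.466299


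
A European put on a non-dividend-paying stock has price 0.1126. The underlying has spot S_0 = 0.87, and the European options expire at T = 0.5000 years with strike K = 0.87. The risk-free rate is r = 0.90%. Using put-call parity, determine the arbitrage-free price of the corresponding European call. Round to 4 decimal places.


Answer: Call price = 0.1165

Derivation:
Put-call parity: C - P = S_0 * exp(-qT) - K * exp(-rT).
S_0 * exp(-qT) = 0.8700 * 1.00000000 = 0.87000000
K * exp(-rT) = 0.8700 * 0.99551011 = 0.86609380
C = P + S*exp(-qT) - K*exp(-rT)
C = 0.1126 + 0.87000000 - 0.86609380 = 0.1165


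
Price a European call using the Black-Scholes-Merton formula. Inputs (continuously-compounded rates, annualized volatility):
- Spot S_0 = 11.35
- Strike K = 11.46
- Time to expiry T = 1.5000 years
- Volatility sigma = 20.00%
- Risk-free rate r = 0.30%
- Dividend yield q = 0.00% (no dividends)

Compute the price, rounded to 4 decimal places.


Answer: Price = 1.0802

Derivation:
d1 = (ln(S/K) + (r - q + 0.5*sigma^2) * T) / (sigma * sqrt(T)) = 0.10147025
d2 = d1 - sigma * sqrt(T) = -0.14347873
exp(-rT) = 0.99551011; exp(-qT) = 1.00000000
C = S_0 * exp(-qT) * N(d1) - K * exp(-rT) * N(d2)
N(d1) = 0.54041141; N(d2) = 0.44295605
C = 11.3500 * 1.00000000 * 0.54041141 - 11.4600 * 0.99551011 * 0.44295605 = 1.0802


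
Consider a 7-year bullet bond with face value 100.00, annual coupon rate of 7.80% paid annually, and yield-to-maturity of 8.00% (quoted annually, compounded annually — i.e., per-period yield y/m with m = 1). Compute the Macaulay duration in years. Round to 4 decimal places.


Answer: Macaulay duration = 5.6432 years

Derivation:
Coupon per period c = face * coupon_rate / m = 7.800000
Periods per year m = 1; per-period yield y/m = 0.080000
Number of cashflows N = 7
Cashflows (t years, CF_t, discount factor 1/(1+y/m)^(m*t), PV):
  t = 1.0000: CF_t = 7.800000, DF = 0.925926, PV = 7.222222
  t = 2.0000: CF_t = 7.800000, DF = 0.857339, PV = 6.687243
  t = 3.0000: CF_t = 7.800000, DF = 0.793832, PV = 6.191891
  t = 4.0000: CF_t = 7.800000, DF = 0.735030, PV = 5.733233
  t = 5.0000: CF_t = 7.800000, DF = 0.680583, PV = 5.308549
  t = 6.0000: CF_t = 7.800000, DF = 0.630170, PV = 4.915323
  t = 7.0000: CF_t = 107.800000, DF = 0.583490, PV = 62.900265
Price P = sum_t PV_t = 98.958726
Macaulay numerator sum_t t * PV_t:
  t * PV_t at t = 1.0000: 7.222222
  t * PV_t at t = 2.0000: 13.374486
  t * PV_t at t = 3.0000: 18.575674
  t * PV_t at t = 4.0000: 22.932931
  t * PV_t at t = 5.0000: 26.542745
  t * PV_t at t = 6.0000: 29.491939
  t * PV_t at t = 7.0000: 440.301852
Macaulay duration D = (sum_t t * PV_t) / P = 558.441849 / 98.958726 = 5.643179


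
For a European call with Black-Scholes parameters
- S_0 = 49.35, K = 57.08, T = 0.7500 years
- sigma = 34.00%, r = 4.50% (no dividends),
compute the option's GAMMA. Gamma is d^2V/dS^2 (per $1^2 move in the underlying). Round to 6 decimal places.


Answer: Gamma = 0.026723

Derivation:
d1 = -0.2323530085; d2 = -0.5268016458
phi(d1) = 0.3883172987; exp(-qT) = 1.0000000000; exp(-rT) = 0.9668131777
Gamma = exp(-qT) * phi(d1) / (S * sigma * sqrt(T)) = 1.0000000000 * 0.3883172987 / (49.3500 * 0.3400 * 0.8660254038) = 0.026723


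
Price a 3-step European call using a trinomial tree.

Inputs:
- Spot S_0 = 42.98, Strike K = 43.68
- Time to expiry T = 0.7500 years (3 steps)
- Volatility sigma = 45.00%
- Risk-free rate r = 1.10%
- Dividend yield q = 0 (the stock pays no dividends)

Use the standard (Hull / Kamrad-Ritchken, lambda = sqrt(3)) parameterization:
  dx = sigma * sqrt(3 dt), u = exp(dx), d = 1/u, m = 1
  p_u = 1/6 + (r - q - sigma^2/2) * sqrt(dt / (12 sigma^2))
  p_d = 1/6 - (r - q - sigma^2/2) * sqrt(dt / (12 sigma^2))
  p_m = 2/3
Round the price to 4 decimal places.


Answer: Price = V(0,0) = 5.9484

Derivation:
dt = T/N = 0.250000; dx = sigma*sqrt(3*dt) = 0.389711
u = exp(dx) = 1.476555; d = 1/u = 0.677252
p_u = 0.137719, p_m = 0.666667, p_d = 0.195614
Discount per step: exp(-r*dt) = 0.997254
Stock lattice S(k, j) with j the centered position index:
  k=0: S(0,+0) = 42.9800
  k=1: S(1,-1) = 29.1083; S(1,+0) = 42.9800; S(1,+1) = 63.4623
  k=2: S(2,-2) = 19.7137; S(2,-1) = 29.1083; S(2,+0) = 42.9800; S(2,+1) = 63.4623; S(2,+2) = 93.7056
  k=3: S(3,-3) = 13.3511; S(3,-2) = 19.7137; S(3,-1) = 29.1083; S(3,+0) = 42.9800; S(3,+1) = 63.4623; S(3,+2) = 93.7056; S(3,+3) = 138.3614
Terminal payoffs V(N, j) = max(S_T - K, 0):
  V(3,-3) = 0.000000; V(3,-2) = 0.000000; V(3,-1) = 0.000000; V(3,+0) = 0.000000; V(3,+1) = 19.782319; V(3,+2) = 50.025581; V(3,+3) = 94.681412
Backward induction: V(k, j) = exp(-r*dt) * [p_u * V(k+1, j+1) + p_m * V(k+1, j) + p_d * V(k+1, j-1)]
  V(2,-2) = exp(-r*dt) * [p_u*0.000000 + p_m*0.000000 + p_d*0.000000] = 0.000000
  V(2,-1) = exp(-r*dt) * [p_u*0.000000 + p_m*0.000000 + p_d*0.000000] = 0.000000
  V(2,+0) = exp(-r*dt) * [p_u*19.782319 + p_m*0.000000 + p_d*0.000000] = 2.716919
  V(2,+1) = exp(-r*dt) * [p_u*50.025581 + p_m*19.782319 + p_d*0.000000] = 20.022546
  V(2,+2) = exp(-r*dt) * [p_u*94.681412 + p_m*50.025581 + p_d*19.782319] = 50.121496
  V(1,-1) = exp(-r*dt) * [p_u*2.716919 + p_m*0.000000 + p_d*0.000000] = 0.373144
  V(1,+0) = exp(-r*dt) * [p_u*20.022546 + p_m*2.716919 + p_d*0.000000] = 4.556217
  V(1,+1) = exp(-r*dt) * [p_u*50.121496 + p_m*20.022546 + p_d*2.716919] = 20.725439
  V(0,+0) = exp(-r*dt) * [p_u*20.725439 + p_m*4.556217 + p_d*0.373144] = 5.948376


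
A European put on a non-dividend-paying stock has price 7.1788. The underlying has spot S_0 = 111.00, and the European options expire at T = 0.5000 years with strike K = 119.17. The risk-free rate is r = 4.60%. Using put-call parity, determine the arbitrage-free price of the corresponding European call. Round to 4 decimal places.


Put-call parity: C - P = S_0 * exp(-qT) - K * exp(-rT).
S_0 * exp(-qT) = 111.0000 * 1.00000000 = 111.00000000
K * exp(-rT) = 119.1700 * 0.97726248 = 116.46037019
C = P + S*exp(-qT) - K*exp(-rT)
C = 7.1788 + 111.00000000 - 116.46037019 = 1.7184

Answer: Call price = 1.7184


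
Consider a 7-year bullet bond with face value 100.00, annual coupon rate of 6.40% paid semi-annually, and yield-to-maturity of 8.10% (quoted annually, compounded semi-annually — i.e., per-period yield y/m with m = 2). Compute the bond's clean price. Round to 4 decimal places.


Answer: Price = 91.0509

Derivation:
Coupon per period c = face * coupon_rate / m = 3.200000
Periods per year m = 2; per-period yield y/m = 0.040500
Number of cashflows N = 14
Cashflows (t years, CF_t, discount factor 1/(1+y/m)^(m*t), PV):
  t = 0.5000: CF_t = 3.200000, DF = 0.961076, PV = 3.075444
  t = 1.0000: CF_t = 3.200000, DF = 0.923668, PV = 2.955737
  t = 1.5000: CF_t = 3.200000, DF = 0.887715, PV = 2.840689
  t = 2.0000: CF_t = 3.200000, DF = 0.853162, PV = 2.730119
  t = 2.5000: CF_t = 3.200000, DF = 0.819954, PV = 2.623853
  t = 3.0000: CF_t = 3.200000, DF = 0.788039, PV = 2.521724
  t = 3.5000: CF_t = 3.200000, DF = 0.757365, PV = 2.423569
  t = 4.0000: CF_t = 3.200000, DF = 0.727886, PV = 2.329235
  t = 4.5000: CF_t = 3.200000, DF = 0.699554, PV = 2.238573
  t = 5.0000: CF_t = 3.200000, DF = 0.672325, PV = 2.151439
  t = 5.5000: CF_t = 3.200000, DF = 0.646156, PV = 2.067698
  t = 6.0000: CF_t = 3.200000, DF = 0.621005, PV = 1.987215
  t = 6.5000: CF_t = 3.200000, DF = 0.596833, PV = 1.909866
  t = 7.0000: CF_t = 103.200000, DF = 0.573602, PV = 59.195748
Price P = sum_t PV_t = 91.050911


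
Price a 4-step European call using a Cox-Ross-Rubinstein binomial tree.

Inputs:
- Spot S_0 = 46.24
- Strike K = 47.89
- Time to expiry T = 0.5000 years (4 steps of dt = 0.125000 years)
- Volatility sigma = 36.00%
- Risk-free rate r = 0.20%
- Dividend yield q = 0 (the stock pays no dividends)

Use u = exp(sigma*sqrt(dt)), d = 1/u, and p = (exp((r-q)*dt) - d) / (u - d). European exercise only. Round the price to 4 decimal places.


Answer: Price = V(0,0) = 3.9817

Derivation:
dt = T/N = 0.125000
u = exp(sigma*sqrt(dt)) = 1.135734; d = 1/u = 0.880488
p = (exp((r-q)*dt) - d) / (u - d) = 0.469203
Discount per step: exp(-r*dt) = 0.999750
Stock lattice S(k, i) with i counting down-moves:
  k=0: S(0,0) = 46.2400
  k=1: S(1,0) = 52.5163; S(1,1) = 40.7138
  k=2: S(2,0) = 59.6446; S(2,1) = 46.2400; S(2,2) = 35.8480
  k=3: S(3,0) = 67.7404; S(3,1) = 52.5163; S(3,2) = 40.7138; S(3,3) = 31.5637
  k=4: S(4,0) = 76.9351; S(4,1) = 59.6446; S(4,2) = 46.2400; S(4,3) = 35.8480; S(4,4) = 27.7914
Terminal payoffs V(N, i) = max(S_T - K, 0):
  V(4,0) = 29.045092; V(4,1) = 11.754603; V(4,2) = 0.000000; V(4,3) = 0.000000; V(4,4) = 0.000000
Backward induction: V(k, i) = exp(-r*dt) * [p * V(k+1, i) + (1-p) * V(k+1, i+1)].
  V(3,0) = exp(-r*dt) * [p*29.045092 + (1-p)*11.754603] = 19.862380
  V(3,1) = exp(-r*dt) * [p*11.754603 + (1-p)*0.000000] = 5.513912
  V(3,2) = exp(-r*dt) * [p*0.000000 + (1-p)*0.000000] = 0.000000
  V(3,3) = exp(-r*dt) * [p*0.000000 + (1-p)*0.000000] = 0.000000
  V(2,0) = exp(-r*dt) * [p*19.862380 + (1-p)*5.513912] = 12.243190
  V(2,1) = exp(-r*dt) * [p*5.513912 + (1-p)*0.000000] = 2.586496
  V(2,2) = exp(-r*dt) * [p*0.000000 + (1-p)*0.000000] = 0.000000
  V(1,0) = exp(-r*dt) * [p*12.243190 + (1-p)*2.586496] = 7.115663
  V(1,1) = exp(-r*dt) * [p*2.586496 + (1-p)*0.000000] = 1.213287
  V(0,0) = exp(-r*dt) * [p*7.115663 + (1-p)*1.213287] = 3.981702
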